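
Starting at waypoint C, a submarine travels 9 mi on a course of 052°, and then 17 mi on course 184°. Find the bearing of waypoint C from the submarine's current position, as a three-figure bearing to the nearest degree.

Leg 1 (052°, 9 mi): east 9 sin 52° = 7.09, north 9 cos 52° = 5.54
Leg 2 (184°, 17 mi): east 17 sin 184° = -1.19, north 17 cos 184° = -16.96
Net displacement: 5.91 east, -11.42 north. Direction back to start is (-5.91, 11.42): bearing = atan2(-5.91, 11.42) mod 360° = 332.65° ≈ 333°.

333°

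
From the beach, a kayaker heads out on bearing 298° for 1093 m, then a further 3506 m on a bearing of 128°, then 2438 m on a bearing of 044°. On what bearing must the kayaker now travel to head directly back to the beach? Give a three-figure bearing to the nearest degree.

Leg 1 (298°, 1093 m): east 1093 sin 298° = -965.06, north 1093 cos 298° = 513.13
Leg 2 (128°, 3506 m): east 3506 sin 128° = 2762.77, north 3506 cos 128° = -2158.51
Leg 3 (044°, 2438 m): east 2438 sin 44° = 1693.58, north 2438 cos 44° = 1753.75
Net displacement: 3491.28 east, 108.37 north. Direction back to start is (-3491.28, -108.37): bearing = atan2(-3491.28, -108.37) mod 360° = 268.22° ≈ 268°.

268°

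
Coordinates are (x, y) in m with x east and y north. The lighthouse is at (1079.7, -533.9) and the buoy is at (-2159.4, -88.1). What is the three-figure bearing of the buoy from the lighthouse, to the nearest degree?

Δeast = -2159.4 − 1079.7 = -3239.10; Δnorth = -88.1 − -533.9 = 445.80.
Bearing = atan2(Δeast, Δnorth) mod 360° = 277.84° ≈ 278°.

278°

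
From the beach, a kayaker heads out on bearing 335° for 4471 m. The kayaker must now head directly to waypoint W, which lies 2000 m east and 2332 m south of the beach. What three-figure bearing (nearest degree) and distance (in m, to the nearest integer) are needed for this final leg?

149°, 7476 m

Leg 1 (335°, 4471 m): east 4471 sin 335° = -1889.53, north 4471 cos 335° = 4052.10
Current position: (-1889.53, 4052.10). Target: (2000, -2332). Remaining: Δeast = 3889.53, Δnorth = -6384.10.
Bearing = atan2(3889.53, -6384.10) mod 360° = 148.65°; distance = √((3889.53)² + (-6384.10)²) = 7475.639 m.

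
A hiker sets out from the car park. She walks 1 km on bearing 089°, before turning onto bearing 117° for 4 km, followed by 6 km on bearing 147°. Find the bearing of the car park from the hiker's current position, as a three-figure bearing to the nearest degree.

311°

Leg 1 (089°, 1 km): east 1 sin 89° = 1.00, north 1 cos 89° = 0.02
Leg 2 (117°, 4 km): east 4 sin 117° = 3.56, north 4 cos 117° = -1.82
Leg 3 (147°, 6 km): east 6 sin 147° = 3.27, north 6 cos 147° = -5.03
Net displacement: 7.83 east, -6.83 north. Direction back to start is (-7.83, 6.83): bearing = atan2(-7.83, 6.83) mod 360° = 311.09° ≈ 311°.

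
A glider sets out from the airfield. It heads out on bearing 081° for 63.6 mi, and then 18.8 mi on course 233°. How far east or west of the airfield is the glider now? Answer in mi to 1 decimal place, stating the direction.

47.8 mi east

Leg 1 (081°, 63.6 mi): east 63.6 sin 81° = 62.82, north 63.6 cos 81° = 9.95
Leg 2 (233°, 18.8 mi): east 18.8 sin 233° = -15.01, north 18.8 cos 233° = -11.31
Net east component: 47.80 mi.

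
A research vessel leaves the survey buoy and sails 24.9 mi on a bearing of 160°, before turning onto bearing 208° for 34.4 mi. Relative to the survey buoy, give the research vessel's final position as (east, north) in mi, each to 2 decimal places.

(-7.63, -53.77)

Leg 1 (160°, 24.9 mi): east 24.9 sin 160° = 8.52, north 24.9 cos 160° = -23.40
Leg 2 (208°, 34.4 mi): east 34.4 sin 208° = -16.15, north 34.4 cos 208° = -30.37
Summing: -7.63 mi east, -53.77 mi north → (-7.63, -53.77).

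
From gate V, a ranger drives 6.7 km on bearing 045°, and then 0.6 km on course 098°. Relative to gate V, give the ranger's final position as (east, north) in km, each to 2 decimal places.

Leg 1 (045°, 6.7 km): east 6.7 sin 45° = 4.74, north 6.7 cos 45° = 4.74
Leg 2 (098°, 0.6 km): east 0.6 sin 98° = 0.59, north 0.6 cos 98° = -0.08
Summing: 5.33 km east, 4.65 km north → (5.33, 4.65).

(5.33, 4.65)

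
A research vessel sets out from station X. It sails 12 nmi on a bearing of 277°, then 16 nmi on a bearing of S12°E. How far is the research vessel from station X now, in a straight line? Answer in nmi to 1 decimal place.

16.6 nmi

Leg 1 (277°, 12 nmi): east 12 sin 277° = -11.91, north 12 cos 277° = 1.46
Leg 2 (S12°E, 16 nmi): east 16 sin 168° = 3.33, north 16 cos 168° = -15.65
Net: -8.58 east, -14.19 north. Distance = √((-8.58)² + (-14.19)²) = 16.583 nmi.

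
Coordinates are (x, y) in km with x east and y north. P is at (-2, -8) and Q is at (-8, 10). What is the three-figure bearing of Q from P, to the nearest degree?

Δeast = -8 − -2 = -6.00; Δnorth = 10 − -8 = 18.00.
Bearing = atan2(Δeast, Δnorth) mod 360° = 341.57° ≈ 342°.

342°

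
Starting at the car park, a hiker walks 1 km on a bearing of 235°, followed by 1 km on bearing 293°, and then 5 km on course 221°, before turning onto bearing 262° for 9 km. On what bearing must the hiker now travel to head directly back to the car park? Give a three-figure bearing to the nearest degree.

Leg 1 (235°, 1 km): east 1 sin 235° = -0.82, north 1 cos 235° = -0.57
Leg 2 (293°, 1 km): east 1 sin 293° = -0.92, north 1 cos 293° = 0.39
Leg 3 (221°, 5 km): east 5 sin 221° = -3.28, north 5 cos 221° = -3.77
Leg 4 (262°, 9 km): east 9 sin 262° = -8.91, north 9 cos 262° = -1.25
Net displacement: -13.93 east, -5.21 north. Direction back to start is (13.93, 5.21): bearing = atan2(13.93, 5.21) mod 360° = 69.50° ≈ 070°.

070°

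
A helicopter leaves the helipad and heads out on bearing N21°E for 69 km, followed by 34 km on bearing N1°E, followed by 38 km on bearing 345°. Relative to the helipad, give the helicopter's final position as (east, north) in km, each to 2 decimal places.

(15.49, 135.12)

Leg 1 (N21°E, 69 km): east 69 sin 21° = 24.73, north 69 cos 21° = 64.42
Leg 2 (N1°E, 34 km): east 34 sin 1° = 0.59, north 34 cos 1° = 33.99
Leg 3 (345°, 38 km): east 38 sin 345° = -9.84, north 38 cos 345° = 36.71
Summing: 15.49 km east, 135.12 km north → (15.49, 135.12).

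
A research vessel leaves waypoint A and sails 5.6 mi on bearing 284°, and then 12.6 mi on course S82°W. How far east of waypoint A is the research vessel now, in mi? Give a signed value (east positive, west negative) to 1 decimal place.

Leg 1 (284°, 5.6 mi): east 5.6 sin 284° = -5.43, north 5.6 cos 284° = 1.35
Leg 2 (S82°W, 12.6 mi): east 12.6 sin 262° = -12.48, north 12.6 cos 262° = -1.75
Net east component: -17.91 mi.

-17.9 mi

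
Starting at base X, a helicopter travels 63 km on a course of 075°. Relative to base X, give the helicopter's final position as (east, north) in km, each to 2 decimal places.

Leg 1 (075°, 63 km): east 63 sin 75° = 60.85, north 63 cos 75° = 16.31
Summing: 60.85 km east, 16.31 km north → (60.85, 16.31).

(60.85, 16.31)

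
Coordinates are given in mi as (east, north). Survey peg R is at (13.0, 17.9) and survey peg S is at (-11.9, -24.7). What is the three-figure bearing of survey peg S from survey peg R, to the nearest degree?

Δeast = -11.9 − 13.0 = -24.90; Δnorth = -24.7 − 17.9 = -42.60.
Bearing = atan2(Δeast, Δnorth) mod 360° = 210.31° ≈ 210°.

210°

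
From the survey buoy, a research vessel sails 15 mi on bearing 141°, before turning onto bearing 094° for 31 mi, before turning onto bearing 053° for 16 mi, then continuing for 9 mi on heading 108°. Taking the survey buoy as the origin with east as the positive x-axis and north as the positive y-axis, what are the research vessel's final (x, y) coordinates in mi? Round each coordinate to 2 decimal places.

Leg 1 (141°, 15 mi): east 15 sin 141° = 9.44, north 15 cos 141° = -11.66
Leg 2 (094°, 31 mi): east 31 sin 94° = 30.92, north 31 cos 94° = -2.16
Leg 3 (053°, 16 mi): east 16 sin 53° = 12.78, north 16 cos 53° = 9.63
Leg 4 (108°, 9 mi): east 9 sin 108° = 8.56, north 9 cos 108° = -2.78
Summing: 61.70 mi east, -6.97 mi north → (61.70, -6.97).

(61.70, -6.97)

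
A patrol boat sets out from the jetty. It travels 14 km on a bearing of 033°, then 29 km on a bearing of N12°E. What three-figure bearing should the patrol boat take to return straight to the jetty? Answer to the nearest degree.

199°

Leg 1 (033°, 14 km): east 14 sin 33° = 7.62, north 14 cos 33° = 11.74
Leg 2 (N12°E, 29 km): east 29 sin 12° = 6.03, north 29 cos 12° = 28.37
Net displacement: 13.65 east, 40.11 north. Direction back to start is (-13.65, -40.11): bearing = atan2(-13.65, -40.11) mod 360° = 198.80° ≈ 199°.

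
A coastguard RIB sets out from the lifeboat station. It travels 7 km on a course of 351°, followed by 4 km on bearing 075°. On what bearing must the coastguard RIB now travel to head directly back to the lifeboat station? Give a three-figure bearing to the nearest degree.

199°

Leg 1 (351°, 7 km): east 7 sin 351° = -1.10, north 7 cos 351° = 6.91
Leg 2 (075°, 4 km): east 4 sin 75° = 3.86, north 4 cos 75° = 1.04
Net displacement: 2.77 east, 7.95 north. Direction back to start is (-2.77, -7.95): bearing = atan2(-2.77, -7.95) mod 360° = 199.20° ≈ 199°.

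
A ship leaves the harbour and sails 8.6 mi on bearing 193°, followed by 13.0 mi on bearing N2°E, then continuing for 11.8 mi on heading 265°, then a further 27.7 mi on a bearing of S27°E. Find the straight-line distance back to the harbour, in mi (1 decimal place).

21.1 mi

Leg 1 (193°, 8.6 mi): east 8.6 sin 193° = -1.93, north 8.6 cos 193° = -8.38
Leg 2 (N2°E, 13.0 mi): east 13.0 sin 2° = 0.45, north 13.0 cos 2° = 12.99
Leg 3 (265°, 11.8 mi): east 11.8 sin 265° = -11.76, north 11.8 cos 265° = -1.03
Leg 4 (S27°E, 27.7 mi): east 27.7 sin 153° = 12.58, north 27.7 cos 153° = -24.68
Net: -0.66 east, -21.10 north. Distance = √((-0.66)² + (-21.10)²) = 21.107 mi.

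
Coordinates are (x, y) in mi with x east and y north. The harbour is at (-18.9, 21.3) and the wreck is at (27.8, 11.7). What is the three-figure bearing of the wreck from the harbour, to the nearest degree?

Δeast = 27.8 − -18.9 = 46.70; Δnorth = 11.7 − 21.3 = -9.60.
Bearing = atan2(Δeast, Δnorth) mod 360° = 101.62° ≈ 102°.

102°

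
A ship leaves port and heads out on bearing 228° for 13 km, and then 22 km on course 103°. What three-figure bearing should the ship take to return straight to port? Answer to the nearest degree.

319°

Leg 1 (228°, 13 km): east 13 sin 228° = -9.66, north 13 cos 228° = -8.70
Leg 2 (103°, 22 km): east 22 sin 103° = 21.44, north 22 cos 103° = -4.95
Net displacement: 11.78 east, -13.65 north. Direction back to start is (-11.78, 13.65): bearing = atan2(-11.78, 13.65) mod 360° = 319.21° ≈ 319°.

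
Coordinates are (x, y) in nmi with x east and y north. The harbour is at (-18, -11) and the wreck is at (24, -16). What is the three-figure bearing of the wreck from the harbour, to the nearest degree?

Δeast = 24 − -18 = 42.00; Δnorth = -16 − -11 = -5.00.
Bearing = atan2(Δeast, Δnorth) mod 360° = 96.79° ≈ 097°.

097°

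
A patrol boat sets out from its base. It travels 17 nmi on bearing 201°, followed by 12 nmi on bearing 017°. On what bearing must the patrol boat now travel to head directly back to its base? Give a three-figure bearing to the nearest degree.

030°

Leg 1 (201°, 17 nmi): east 17 sin 201° = -6.09, north 17 cos 201° = -15.87
Leg 2 (017°, 12 nmi): east 12 sin 17° = 3.51, north 12 cos 17° = 11.48
Net displacement: -2.58 east, -4.40 north. Direction back to start is (2.58, 4.40): bearing = atan2(2.58, 4.40) mod 360° = 30.45° ≈ 030°.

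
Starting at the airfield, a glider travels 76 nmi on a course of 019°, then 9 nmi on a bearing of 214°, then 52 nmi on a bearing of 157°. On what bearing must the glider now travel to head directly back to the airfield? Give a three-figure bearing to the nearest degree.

248°

Leg 1 (019°, 76 nmi): east 76 sin 19° = 24.74, north 76 cos 19° = 71.86
Leg 2 (214°, 9 nmi): east 9 sin 214° = -5.03, north 9 cos 214° = -7.46
Leg 3 (157°, 52 nmi): east 52 sin 157° = 20.32, north 52 cos 157° = -47.87
Net displacement: 40.03 east, 16.53 north. Direction back to start is (-40.03, -16.53): bearing = atan2(-40.03, -16.53) mod 360° = 247.56° ≈ 248°.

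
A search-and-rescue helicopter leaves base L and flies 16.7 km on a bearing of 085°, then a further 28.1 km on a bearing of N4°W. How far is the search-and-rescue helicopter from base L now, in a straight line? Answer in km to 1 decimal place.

Leg 1 (085°, 16.7 km): east 16.7 sin 85° = 16.64, north 16.7 cos 85° = 1.46
Leg 2 (N4°W, 28.1 km): east 28.1 sin 356° = -1.96, north 28.1 cos 356° = 28.03
Net: 14.68 east, 29.49 north. Distance = √((14.68)² + (29.49)²) = 32.938 km.

32.9 km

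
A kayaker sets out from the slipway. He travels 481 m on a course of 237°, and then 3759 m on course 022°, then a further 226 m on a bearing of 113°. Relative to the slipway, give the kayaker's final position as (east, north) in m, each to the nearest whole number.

(1213, 3135)

Leg 1 (237°, 481 m): east 481 sin 237° = -403.40, north 481 cos 237° = -261.97
Leg 2 (022°, 3759 m): east 3759 sin 22° = 1408.15, north 3759 cos 22° = 3485.28
Leg 3 (113°, 226 m): east 226 sin 113° = 208.03, north 226 cos 113° = -88.31
Summing: 1212.78 m east, 3135.01 m north → (1213, 3135).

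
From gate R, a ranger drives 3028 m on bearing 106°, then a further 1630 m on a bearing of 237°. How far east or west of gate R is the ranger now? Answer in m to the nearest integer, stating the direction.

Leg 1 (106°, 3028 m): east 3028 sin 106° = 2910.70, north 3028 cos 106° = -834.63
Leg 2 (237°, 1630 m): east 1630 sin 237° = -1367.03, north 1630 cos 237° = -887.76
Net east component: 1543.67 m.

1544 m east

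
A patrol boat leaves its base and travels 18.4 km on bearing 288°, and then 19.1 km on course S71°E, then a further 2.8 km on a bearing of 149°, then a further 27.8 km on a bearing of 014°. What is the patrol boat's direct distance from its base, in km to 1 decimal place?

Leg 1 (288°, 18.4 km): east 18.4 sin 288° = -17.50, north 18.4 cos 288° = 5.69
Leg 2 (S71°E, 19.1 km): east 19.1 sin 109° = 18.06, north 19.1 cos 109° = -6.22
Leg 3 (149°, 2.8 km): east 2.8 sin 149° = 1.44, north 2.8 cos 149° = -2.40
Leg 4 (014°, 27.8 km): east 27.8 sin 14° = 6.73, north 27.8 cos 14° = 26.97
Net: 8.73 east, 24.04 north. Distance = √((8.73)² + (24.04)²) = 25.577 km.

25.6 km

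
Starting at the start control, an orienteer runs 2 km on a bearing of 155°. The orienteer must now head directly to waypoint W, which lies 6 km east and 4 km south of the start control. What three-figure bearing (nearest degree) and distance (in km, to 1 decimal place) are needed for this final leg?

113°, 5.6 km

Leg 1 (155°, 2 km): east 2 sin 155° = 0.85, north 2 cos 155° = -1.81
Current position: (0.85, -1.81). Target: (6, -4). Remaining: Δeast = 5.15, Δnorth = -2.19.
Bearing = atan2(5.15, -2.19) mod 360° = 112.99°; distance = √((5.15)² + (-2.19)²) = 5.600 km.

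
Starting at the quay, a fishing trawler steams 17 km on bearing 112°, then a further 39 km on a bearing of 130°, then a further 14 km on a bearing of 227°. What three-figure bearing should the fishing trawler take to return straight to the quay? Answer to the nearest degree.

Leg 1 (112°, 17 km): east 17 sin 112° = 15.76, north 17 cos 112° = -6.37
Leg 2 (130°, 39 km): east 39 sin 130° = 29.88, north 39 cos 130° = -25.07
Leg 3 (227°, 14 km): east 14 sin 227° = -10.24, north 14 cos 227° = -9.55
Net displacement: 35.40 east, -40.99 north. Direction back to start is (-35.40, 40.99): bearing = atan2(-35.40, 40.99) mod 360° = 319.18° ≈ 319°.

319°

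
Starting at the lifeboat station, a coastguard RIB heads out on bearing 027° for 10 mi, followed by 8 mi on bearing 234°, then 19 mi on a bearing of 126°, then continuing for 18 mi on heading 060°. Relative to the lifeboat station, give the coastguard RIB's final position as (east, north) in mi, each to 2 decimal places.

Leg 1 (027°, 10 mi): east 10 sin 27° = 4.54, north 10 cos 27° = 8.91
Leg 2 (234°, 8 mi): east 8 sin 234° = -6.47, north 8 cos 234° = -4.70
Leg 3 (126°, 19 mi): east 19 sin 126° = 15.37, north 19 cos 126° = -11.17
Leg 4 (060°, 18 mi): east 18 sin 60° = 15.59, north 18 cos 60° = 9.00
Summing: 29.03 mi east, 2.04 mi north → (29.03, 2.04).

(29.03, 2.04)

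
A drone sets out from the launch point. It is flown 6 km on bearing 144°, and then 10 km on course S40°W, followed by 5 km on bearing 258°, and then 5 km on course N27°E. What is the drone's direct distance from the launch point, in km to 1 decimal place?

10.6 km

Leg 1 (144°, 6 km): east 6 sin 144° = 3.53, north 6 cos 144° = -4.85
Leg 2 (S40°W, 10 km): east 10 sin 220° = -6.43, north 10 cos 220° = -7.66
Leg 3 (258°, 5 km): east 5 sin 258° = -4.89, north 5 cos 258° = -1.04
Leg 4 (N27°E, 5 km): east 5 sin 27° = 2.27, north 5 cos 27° = 4.46
Net: -5.52 east, -9.10 north. Distance = √((-5.52)² + (-9.10)²) = 10.644 km.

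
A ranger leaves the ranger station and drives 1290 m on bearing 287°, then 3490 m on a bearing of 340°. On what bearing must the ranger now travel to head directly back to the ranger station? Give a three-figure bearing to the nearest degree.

146°

Leg 1 (287°, 1290 m): east 1290 sin 287° = -1233.63, north 1290 cos 287° = 377.16
Leg 2 (340°, 3490 m): east 3490 sin 340° = -1193.65, north 3490 cos 340° = 3279.53
Net displacement: -2427.28 east, 3656.69 north. Direction back to start is (2427.28, -3656.69): bearing = atan2(2427.28, -3656.69) mod 360° = 146.42° ≈ 146°.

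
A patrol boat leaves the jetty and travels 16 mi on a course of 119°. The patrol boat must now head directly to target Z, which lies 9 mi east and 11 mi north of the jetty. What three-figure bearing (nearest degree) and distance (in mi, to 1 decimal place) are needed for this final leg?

Leg 1 (119°, 16 mi): east 16 sin 119° = 13.99, north 16 cos 119° = -7.76
Current position: (13.99, -7.76). Target: (9, 11). Remaining: Δeast = -4.99, Δnorth = 18.76.
Bearing = atan2(-4.99, 18.76) mod 360° = 345.09°; distance = √((-4.99)² + (18.76)²) = 19.410 mi.

345°, 19.4 mi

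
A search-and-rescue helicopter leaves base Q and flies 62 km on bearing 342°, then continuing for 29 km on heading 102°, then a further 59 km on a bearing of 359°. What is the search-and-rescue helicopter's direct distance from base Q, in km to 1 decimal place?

112.2 km

Leg 1 (342°, 62 km): east 62 sin 342° = -19.16, north 62 cos 342° = 58.97
Leg 2 (102°, 29 km): east 29 sin 102° = 28.37, north 29 cos 102° = -6.03
Leg 3 (359°, 59 km): east 59 sin 359° = -1.03, north 59 cos 359° = 58.99
Net: 8.18 east, 111.93 north. Distance = √((8.18)² + (111.93)²) = 112.225 km.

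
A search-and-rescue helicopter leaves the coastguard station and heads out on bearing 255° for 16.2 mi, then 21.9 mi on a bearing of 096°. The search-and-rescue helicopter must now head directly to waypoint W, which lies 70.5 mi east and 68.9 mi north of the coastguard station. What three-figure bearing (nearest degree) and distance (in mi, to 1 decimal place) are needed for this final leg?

Leg 1 (255°, 16.2 mi): east 16.2 sin 255° = -15.65, north 16.2 cos 255° = -4.19
Leg 2 (096°, 21.9 mi): east 21.9 sin 96° = 21.78, north 21.9 cos 96° = -2.29
Current position: (6.13, -6.48). Target: (70.5, 68.9). Remaining: Δeast = 64.37, Δnorth = 75.38.
Bearing = atan2(64.37, 75.38) mod 360° = 40.49°; distance = √((64.37)² + (75.38)²) = 99.125 mi.

040°, 99.1 mi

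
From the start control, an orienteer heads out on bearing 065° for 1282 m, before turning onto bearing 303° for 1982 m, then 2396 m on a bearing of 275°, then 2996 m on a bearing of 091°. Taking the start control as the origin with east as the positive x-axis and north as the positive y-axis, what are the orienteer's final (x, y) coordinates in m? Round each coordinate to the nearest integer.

Leg 1 (065°, 1282 m): east 1282 sin 65° = 1161.89, north 1282 cos 65° = 541.80
Leg 2 (303°, 1982 m): east 1982 sin 303° = -1662.25, north 1982 cos 303° = 1079.47
Leg 3 (275°, 2396 m): east 2396 sin 275° = -2386.88, north 2396 cos 275° = 208.83
Leg 4 (091°, 2996 m): east 2996 sin 91° = 2995.54, north 2996 cos 91° = -52.29
Summing: 108.30 m east, 1777.81 m north → (108, 1778).

(108, 1778)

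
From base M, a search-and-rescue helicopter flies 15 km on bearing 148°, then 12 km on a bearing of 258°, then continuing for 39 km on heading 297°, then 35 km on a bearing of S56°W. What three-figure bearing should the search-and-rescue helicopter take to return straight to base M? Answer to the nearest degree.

Leg 1 (148°, 15 km): east 15 sin 148° = 7.95, north 15 cos 148° = -12.72
Leg 2 (258°, 12 km): east 12 sin 258° = -11.74, north 12 cos 258° = -2.49
Leg 3 (297°, 39 km): east 39 sin 297° = -34.75, north 39 cos 297° = 17.71
Leg 4 (S56°W, 35 km): east 35 sin 236° = -29.02, north 35 cos 236° = -19.57
Net displacement: -67.55 east, -17.08 north. Direction back to start is (67.55, 17.08): bearing = atan2(67.55, 17.08) mod 360° = 75.81° ≈ 076°.

076°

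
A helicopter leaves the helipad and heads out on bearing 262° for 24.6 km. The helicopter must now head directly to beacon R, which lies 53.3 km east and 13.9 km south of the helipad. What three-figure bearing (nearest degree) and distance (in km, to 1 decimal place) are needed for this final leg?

Leg 1 (262°, 24.6 km): east 24.6 sin 262° = -24.36, north 24.6 cos 262° = -3.42
Current position: (-24.36, -3.42). Target: (53.3, -13.9). Remaining: Δeast = 77.66, Δnorth = -10.48.
Bearing = atan2(77.66, -10.48) mod 360° = 97.68°; distance = √((77.66)² + (-10.48)²) = 78.364 km.

098°, 78.4 km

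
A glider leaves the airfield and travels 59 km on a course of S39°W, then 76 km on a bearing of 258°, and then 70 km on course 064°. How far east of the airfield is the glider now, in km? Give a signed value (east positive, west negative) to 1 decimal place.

-48.6 km

Leg 1 (S39°W, 59 km): east 59 sin 219° = -37.13, north 59 cos 219° = -45.85
Leg 2 (258°, 76 km): east 76 sin 258° = -74.34, north 76 cos 258° = -15.80
Leg 3 (064°, 70 km): east 70 sin 64° = 62.92, north 70 cos 64° = 30.69
Net east component: -48.55 km.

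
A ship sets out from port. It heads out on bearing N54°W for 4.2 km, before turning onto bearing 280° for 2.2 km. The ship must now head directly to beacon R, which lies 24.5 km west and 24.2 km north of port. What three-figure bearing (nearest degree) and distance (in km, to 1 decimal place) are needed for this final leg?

318°, 28.5 km

Leg 1 (N54°W, 4.2 km): east 4.2 sin 306° = -3.40, north 4.2 cos 306° = 2.47
Leg 2 (280°, 2.2 km): east 2.2 sin 280° = -2.17, north 2.2 cos 280° = 0.38
Current position: (-5.56, 2.85). Target: (-24.5, 24.2). Remaining: Δeast = -18.94, Δnorth = 21.35.
Bearing = atan2(-18.94, 21.35) mod 360° = 318.43°; distance = √((-18.94)² + (21.35)²) = 28.537 km.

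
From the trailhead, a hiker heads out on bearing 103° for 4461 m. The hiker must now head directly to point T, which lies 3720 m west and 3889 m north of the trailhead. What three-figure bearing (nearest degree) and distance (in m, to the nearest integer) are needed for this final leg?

301°, 9434 m

Leg 1 (103°, 4461 m): east 4461 sin 103° = 4346.66, north 4461 cos 103° = -1003.51
Current position: (4346.66, -1003.51). Target: (-3720, 3889). Remaining: Δeast = -8066.66, Δnorth = 4892.51.
Bearing = atan2(-8066.66, 4892.51) mod 360° = 301.24°; distance = √((-8066.66)² + (4892.51)²) = 9434.389 m.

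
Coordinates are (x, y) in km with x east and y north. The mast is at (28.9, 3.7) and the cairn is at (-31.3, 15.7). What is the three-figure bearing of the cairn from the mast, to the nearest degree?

Δeast = -31.3 − 28.9 = -60.20; Δnorth = 15.7 − 3.7 = 12.00.
Bearing = atan2(Δeast, Δnorth) mod 360° = 281.27° ≈ 281°.

281°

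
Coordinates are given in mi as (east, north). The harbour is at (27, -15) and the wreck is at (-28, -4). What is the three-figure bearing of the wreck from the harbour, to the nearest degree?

281°

Δeast = -28 − 27 = -55.00; Δnorth = -4 − -15 = 11.00.
Bearing = atan2(Δeast, Δnorth) mod 360° = 281.31° ≈ 281°.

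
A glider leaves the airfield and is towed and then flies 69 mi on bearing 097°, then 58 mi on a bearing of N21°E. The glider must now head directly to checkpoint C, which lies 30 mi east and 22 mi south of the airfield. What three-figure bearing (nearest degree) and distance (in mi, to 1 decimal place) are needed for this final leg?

221°, 90.0 mi

Leg 1 (097°, 69 mi): east 69 sin 97° = 68.49, north 69 cos 97° = -8.41
Leg 2 (N21°E, 58 mi): east 58 sin 21° = 20.79, north 58 cos 21° = 54.15
Current position: (89.27, 45.74). Target: (30, -22). Remaining: Δeast = -59.27, Δnorth = -67.74.
Bearing = atan2(-59.27, -67.74) mod 360° = 221.19°; distance = √((-59.27)² + (-67.74)²) = 90.009 mi.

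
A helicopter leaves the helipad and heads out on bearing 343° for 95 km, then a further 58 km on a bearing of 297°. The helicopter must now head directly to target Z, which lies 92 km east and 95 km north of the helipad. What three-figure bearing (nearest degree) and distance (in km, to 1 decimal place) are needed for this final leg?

Leg 1 (343°, 95 km): east 95 sin 343° = -27.78, north 95 cos 343° = 90.85
Leg 2 (297°, 58 km): east 58 sin 297° = -51.68, north 58 cos 297° = 26.33
Current position: (-79.45, 117.18). Target: (92, 95). Remaining: Δeast = 171.45, Δnorth = -22.18.
Bearing = atan2(171.45, -22.18) mod 360° = 97.37°; distance = √((171.45)² + (-22.18)²) = 172.882 km.

097°, 172.9 km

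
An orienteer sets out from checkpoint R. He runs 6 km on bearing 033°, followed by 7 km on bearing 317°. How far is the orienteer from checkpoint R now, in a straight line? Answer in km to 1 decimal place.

10.3 km

Leg 1 (033°, 6 km): east 6 sin 33° = 3.27, north 6 cos 33° = 5.03
Leg 2 (317°, 7 km): east 7 sin 317° = -4.77, north 7 cos 317° = 5.12
Net: -1.51 east, 10.15 north. Distance = √((-1.51)² + (10.15)²) = 10.263 km.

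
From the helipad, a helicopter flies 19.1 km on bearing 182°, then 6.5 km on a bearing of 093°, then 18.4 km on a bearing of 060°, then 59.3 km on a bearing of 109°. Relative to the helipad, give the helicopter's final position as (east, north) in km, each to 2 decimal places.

Leg 1 (182°, 19.1 km): east 19.1 sin 182° = -0.67, north 19.1 cos 182° = -19.09
Leg 2 (093°, 6.5 km): east 6.5 sin 93° = 6.49, north 6.5 cos 93° = -0.34
Leg 3 (060°, 18.4 km): east 18.4 sin 60° = 15.93, north 18.4 cos 60° = 9.20
Leg 4 (109°, 59.3 km): east 59.3 sin 109° = 56.07, north 59.3 cos 109° = -19.31
Summing: 77.83 km east, -29.53 km north → (77.83, -29.53).

(77.83, -29.53)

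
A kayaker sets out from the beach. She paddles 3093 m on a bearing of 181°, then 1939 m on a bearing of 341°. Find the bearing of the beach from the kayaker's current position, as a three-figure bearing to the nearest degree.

029°

Leg 1 (181°, 3093 m): east 3093 sin 181° = -53.98, north 3093 cos 181° = -3092.53
Leg 2 (341°, 1939 m): east 1939 sin 341° = -631.28, north 1939 cos 341° = 1833.36
Net displacement: -685.26 east, -1259.17 north. Direction back to start is (685.26, 1259.17): bearing = atan2(685.26, 1259.17) mod 360° = 28.56° ≈ 029°.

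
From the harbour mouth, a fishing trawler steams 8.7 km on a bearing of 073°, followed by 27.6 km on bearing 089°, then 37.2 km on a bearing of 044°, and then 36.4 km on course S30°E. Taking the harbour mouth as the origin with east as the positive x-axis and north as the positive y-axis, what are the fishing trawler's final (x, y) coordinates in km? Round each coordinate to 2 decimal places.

(79.96, -1.74)

Leg 1 (073°, 8.7 km): east 8.7 sin 73° = 8.32, north 8.7 cos 73° = 2.54
Leg 2 (089°, 27.6 km): east 27.6 sin 89° = 27.60, north 27.6 cos 89° = 0.48
Leg 3 (044°, 37.2 km): east 37.2 sin 44° = 25.84, north 37.2 cos 44° = 26.76
Leg 4 (S30°E, 36.4 km): east 36.4 sin 150° = 18.20, north 36.4 cos 150° = -31.52
Summing: 79.96 km east, -1.74 km north → (79.96, -1.74).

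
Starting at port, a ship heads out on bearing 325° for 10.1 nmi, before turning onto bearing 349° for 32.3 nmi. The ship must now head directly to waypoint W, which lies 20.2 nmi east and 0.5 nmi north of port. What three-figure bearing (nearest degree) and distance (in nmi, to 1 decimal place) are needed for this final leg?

Leg 1 (325°, 10.1 nmi): east 10.1 sin 325° = -5.79, north 10.1 cos 325° = 8.27
Leg 2 (349°, 32.3 nmi): east 32.3 sin 349° = -6.16, north 32.3 cos 349° = 31.71
Current position: (-11.96, 39.98). Target: (20.2, 0.5). Remaining: Δeast = 32.16, Δnorth = -39.48.
Bearing = atan2(32.16, -39.48) mod 360° = 140.84°; distance = √((32.16)² + (-39.48)²) = 50.919 nmi.

141°, 50.9 nmi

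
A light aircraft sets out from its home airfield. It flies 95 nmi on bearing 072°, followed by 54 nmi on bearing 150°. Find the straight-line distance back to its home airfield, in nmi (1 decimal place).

Leg 1 (072°, 95 nmi): east 95 sin 72° = 90.35, north 95 cos 72° = 29.36
Leg 2 (150°, 54 nmi): east 54 sin 150° = 27.00, north 54 cos 150° = -46.77
Net: 117.35 east, -17.41 north. Distance = √((117.35)² + (-17.41)²) = 118.635 nmi.

118.6 nmi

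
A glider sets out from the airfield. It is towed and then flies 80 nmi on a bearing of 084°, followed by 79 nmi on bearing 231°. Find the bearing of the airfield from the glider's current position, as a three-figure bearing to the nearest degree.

Leg 1 (084°, 80 nmi): east 80 sin 84° = 79.56, north 80 cos 84° = 8.36
Leg 2 (231°, 79 nmi): east 79 sin 231° = -61.39, north 79 cos 231° = -49.72
Net displacement: 18.17 east, -41.35 north. Direction back to start is (-18.17, 41.35): bearing = atan2(-18.17, 41.35) mod 360° = 336.28° ≈ 336°.

336°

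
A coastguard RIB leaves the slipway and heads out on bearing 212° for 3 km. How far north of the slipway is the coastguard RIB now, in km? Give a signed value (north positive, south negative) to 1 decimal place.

Leg 1 (212°, 3 km): east 3 sin 212° = -1.59, north 3 cos 212° = -2.54
Net north component: -2.54 km.

-2.5 km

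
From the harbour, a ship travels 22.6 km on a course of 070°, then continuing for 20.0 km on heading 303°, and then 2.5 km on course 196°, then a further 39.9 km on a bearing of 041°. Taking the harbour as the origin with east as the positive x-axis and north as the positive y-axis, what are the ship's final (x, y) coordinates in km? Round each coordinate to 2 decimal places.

Leg 1 (070°, 22.6 km): east 22.6 sin 70° = 21.24, north 22.6 cos 70° = 7.73
Leg 2 (303°, 20.0 km): east 20.0 sin 303° = -16.77, north 20.0 cos 303° = 10.89
Leg 3 (196°, 2.5 km): east 2.5 sin 196° = -0.69, north 2.5 cos 196° = -2.40
Leg 4 (041°, 39.9 km): east 39.9 sin 41° = 26.18, north 39.9 cos 41° = 30.11
Summing: 29.95 km east, 46.33 km north → (29.95, 46.33).

(29.95, 46.33)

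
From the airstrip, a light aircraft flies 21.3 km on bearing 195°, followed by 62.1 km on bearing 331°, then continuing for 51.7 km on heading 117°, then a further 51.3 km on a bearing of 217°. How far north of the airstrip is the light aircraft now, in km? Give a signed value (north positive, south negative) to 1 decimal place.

-30.7 km

Leg 1 (195°, 21.3 km): east 21.3 sin 195° = -5.51, north 21.3 cos 195° = -20.57
Leg 2 (331°, 62.1 km): east 62.1 sin 331° = -30.11, north 62.1 cos 331° = 54.31
Leg 3 (117°, 51.7 km): east 51.7 sin 117° = 46.07, north 51.7 cos 117° = -23.47
Leg 4 (217°, 51.3 km): east 51.3 sin 217° = -30.87, north 51.3 cos 217° = -40.97
Net north component: -30.70 km.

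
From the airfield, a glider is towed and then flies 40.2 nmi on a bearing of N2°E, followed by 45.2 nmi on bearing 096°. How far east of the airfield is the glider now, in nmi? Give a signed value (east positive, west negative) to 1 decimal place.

46.4 nmi

Leg 1 (N2°E, 40.2 nmi): east 40.2 sin 2° = 1.40, north 40.2 cos 2° = 40.18
Leg 2 (096°, 45.2 nmi): east 45.2 sin 96° = 44.95, north 45.2 cos 96° = -4.72
Net east component: 46.36 nmi.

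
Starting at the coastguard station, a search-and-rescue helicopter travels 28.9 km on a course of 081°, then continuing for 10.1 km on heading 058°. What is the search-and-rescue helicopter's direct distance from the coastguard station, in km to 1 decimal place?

38.4 km

Leg 1 (081°, 28.9 km): east 28.9 sin 81° = 28.54, north 28.9 cos 81° = 4.52
Leg 2 (058°, 10.1 km): east 10.1 sin 58° = 8.57, north 10.1 cos 58° = 5.35
Net: 37.11 east, 9.87 north. Distance = √((37.11)² + (9.87)²) = 38.400 km.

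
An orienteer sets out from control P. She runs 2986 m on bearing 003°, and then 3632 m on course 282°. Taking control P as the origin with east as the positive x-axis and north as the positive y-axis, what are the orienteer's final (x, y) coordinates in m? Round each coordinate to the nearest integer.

Leg 1 (003°, 2986 m): east 2986 sin 3° = 156.28, north 2986 cos 3° = 2981.91
Leg 2 (282°, 3632 m): east 3632 sin 282° = -3552.63, north 3632 cos 282° = 755.14
Summing: -3396.36 m east, 3737.04 m north → (-3396, 3737).

(-3396, 3737)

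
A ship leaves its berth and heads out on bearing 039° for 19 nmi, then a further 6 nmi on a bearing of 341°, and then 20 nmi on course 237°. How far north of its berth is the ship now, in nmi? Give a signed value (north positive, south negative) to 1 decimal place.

Leg 1 (039°, 19 nmi): east 19 sin 39° = 11.96, north 19 cos 39° = 14.77
Leg 2 (341°, 6 nmi): east 6 sin 341° = -1.95, north 6 cos 341° = 5.67
Leg 3 (237°, 20 nmi): east 20 sin 237° = -16.77, north 20 cos 237° = -10.89
Net north component: 9.55 nmi.

9.5 nmi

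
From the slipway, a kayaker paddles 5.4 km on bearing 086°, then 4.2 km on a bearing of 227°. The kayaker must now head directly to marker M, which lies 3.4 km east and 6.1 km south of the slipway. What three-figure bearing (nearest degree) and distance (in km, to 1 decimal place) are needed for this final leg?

Leg 1 (086°, 5.4 km): east 5.4 sin 86° = 5.39, north 5.4 cos 86° = 0.38
Leg 2 (227°, 4.2 km): east 4.2 sin 227° = -3.07, north 4.2 cos 227° = -2.86
Current position: (2.32, -2.49). Target: (3.4, -6.1). Remaining: Δeast = 1.08, Δnorth = -3.61.
Bearing = atan2(1.08, -3.61) mod 360° = 163.28°; distance = √((1.08)² + (-3.61)²) = 3.772 km.

163°, 3.8 km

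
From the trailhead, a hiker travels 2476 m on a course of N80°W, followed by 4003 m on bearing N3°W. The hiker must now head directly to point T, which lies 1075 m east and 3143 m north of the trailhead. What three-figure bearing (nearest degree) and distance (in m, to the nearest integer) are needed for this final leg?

Leg 1 (N80°W, 2476 m): east 2476 sin 280° = -2438.38, north 2476 cos 280° = 429.95
Leg 2 (N3°W, 4003 m): east 4003 sin 357° = -209.50, north 4003 cos 357° = 3997.51
Current position: (-2647.88, 4427.47). Target: (1075, 3143). Remaining: Δeast = 3722.88, Δnorth = -1284.47.
Bearing = atan2(3722.88, -1284.47) mod 360° = 109.04°; distance = √((3722.88)² + (-1284.47)²) = 3938.239 m.

109°, 3938 m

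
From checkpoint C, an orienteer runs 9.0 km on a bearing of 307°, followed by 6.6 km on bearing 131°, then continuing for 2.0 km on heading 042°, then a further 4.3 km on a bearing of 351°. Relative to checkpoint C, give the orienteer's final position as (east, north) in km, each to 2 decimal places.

(-1.54, 6.82)

Leg 1 (307°, 9.0 km): east 9.0 sin 307° = -7.19, north 9.0 cos 307° = 5.42
Leg 2 (131°, 6.6 km): east 6.6 sin 131° = 4.98, north 6.6 cos 131° = -4.33
Leg 3 (042°, 2.0 km): east 2.0 sin 42° = 1.34, north 2.0 cos 42° = 1.49
Leg 4 (351°, 4.3 km): east 4.3 sin 351° = -0.67, north 4.3 cos 351° = 4.25
Summing: -1.54 km east, 6.82 km north → (-1.54, 6.82).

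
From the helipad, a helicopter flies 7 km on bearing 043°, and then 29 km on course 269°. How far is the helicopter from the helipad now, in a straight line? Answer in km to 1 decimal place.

Leg 1 (043°, 7 km): east 7 sin 43° = 4.77, north 7 cos 43° = 5.12
Leg 2 (269°, 29 km): east 29 sin 269° = -29.00, north 29 cos 269° = -0.51
Net: -24.22 east, 4.61 north. Distance = √((-24.22)² + (4.61)²) = 24.657 km.

24.7 km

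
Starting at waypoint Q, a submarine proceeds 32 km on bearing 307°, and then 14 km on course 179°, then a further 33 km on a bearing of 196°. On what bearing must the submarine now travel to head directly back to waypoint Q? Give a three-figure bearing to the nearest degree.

052°

Leg 1 (307°, 32 km): east 32 sin 307° = -25.56, north 32 cos 307° = 19.26
Leg 2 (179°, 14 km): east 14 sin 179° = 0.24, north 14 cos 179° = -14.00
Leg 3 (196°, 33 km): east 33 sin 196° = -9.10, north 33 cos 196° = -31.72
Net displacement: -34.41 east, -26.46 north. Direction back to start is (34.41, 26.46): bearing = atan2(34.41, 26.46) mod 360° = 52.44° ≈ 052°.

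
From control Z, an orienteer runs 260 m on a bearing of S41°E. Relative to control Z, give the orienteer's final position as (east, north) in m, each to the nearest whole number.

Leg 1 (S41°E, 260 m): east 260 sin 139° = 170.58, north 260 cos 139° = -196.22
Summing: 170.58 m east, -196.22 m north → (171, -196).

(171, -196)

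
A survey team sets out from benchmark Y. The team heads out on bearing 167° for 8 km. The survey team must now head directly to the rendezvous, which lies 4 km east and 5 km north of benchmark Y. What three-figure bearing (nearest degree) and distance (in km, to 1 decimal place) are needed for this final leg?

010°, 13.0 km

Leg 1 (167°, 8 km): east 8 sin 167° = 1.80, north 8 cos 167° = -7.79
Current position: (1.80, -7.79). Target: (4, 5). Remaining: Δeast = 2.20, Δnorth = 12.79.
Bearing = atan2(2.20, 12.79) mod 360° = 9.76°; distance = √((2.20)² + (12.79)²) = 12.983 km.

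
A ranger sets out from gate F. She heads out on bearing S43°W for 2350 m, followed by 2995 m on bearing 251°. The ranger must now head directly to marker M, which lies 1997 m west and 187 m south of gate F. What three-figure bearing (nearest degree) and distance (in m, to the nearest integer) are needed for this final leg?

Leg 1 (S43°W, 2350 m): east 2350 sin 223° = -1602.70, north 2350 cos 223° = -1718.68
Leg 2 (251°, 2995 m): east 2995 sin 251° = -2831.83, north 2995 cos 251° = -975.08
Current position: (-4434.52, -2693.76). Target: (-1997, -187). Remaining: Δeast = 2437.52, Δnorth = 2506.76.
Bearing = atan2(2437.52, 2506.76) mod 360° = 44.20°; distance = √((2437.52)² + (2506.76)²) = 3496.478 m.

044°, 3496 m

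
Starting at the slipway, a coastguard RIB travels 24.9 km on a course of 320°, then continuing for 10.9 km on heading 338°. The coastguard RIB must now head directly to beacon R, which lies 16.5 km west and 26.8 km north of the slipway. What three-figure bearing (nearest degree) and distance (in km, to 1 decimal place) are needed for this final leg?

Leg 1 (320°, 24.9 km): east 24.9 sin 320° = -16.01, north 24.9 cos 320° = 19.07
Leg 2 (338°, 10.9 km): east 10.9 sin 338° = -4.08, north 10.9 cos 338° = 10.11
Current position: (-20.09, 29.18). Target: (-16.5, 26.8). Remaining: Δeast = 3.59, Δnorth = -2.38.
Bearing = atan2(3.59, -2.38) mod 360° = 123.56°; distance = √((3.59)² + (-2.38)²) = 4.307 km.

124°, 4.3 km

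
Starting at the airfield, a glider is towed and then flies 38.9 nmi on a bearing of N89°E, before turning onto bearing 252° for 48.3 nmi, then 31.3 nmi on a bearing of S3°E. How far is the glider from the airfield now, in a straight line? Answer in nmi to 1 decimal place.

Leg 1 (N89°E, 38.9 nmi): east 38.9 sin 89° = 38.89, north 38.9 cos 89° = 0.68
Leg 2 (252°, 48.3 nmi): east 48.3 sin 252° = -45.94, north 48.3 cos 252° = -14.93
Leg 3 (S3°E, 31.3 nmi): east 31.3 sin 177° = 1.64, north 31.3 cos 177° = -31.26
Net: -5.40 east, -45.50 north. Distance = √((-5.40)² + (-45.50)²) = 45.823 nmi.

45.8 nmi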